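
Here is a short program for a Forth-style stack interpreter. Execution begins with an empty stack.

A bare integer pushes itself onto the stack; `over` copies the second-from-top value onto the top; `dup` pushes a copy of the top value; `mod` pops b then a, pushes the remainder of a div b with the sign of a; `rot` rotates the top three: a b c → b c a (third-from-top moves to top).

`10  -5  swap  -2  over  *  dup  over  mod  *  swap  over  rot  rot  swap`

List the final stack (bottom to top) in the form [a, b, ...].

[-5, 0, 10, 0]

10   : [10]
-5   : [10, -5]
swap : [-5, 10]
-2   : [-5, 10, -2]
over : [-5, 10, -2, 10]
*    : [-5, 10, -20]
dup  : [-5, 10, -20, -20]
over : [-5, 10, -20, -20, -20]
mod  : [-5, 10, -20, 0]
*    : [-5, 10, 0]
swap : [-5, 0, 10]
over : [-5, 0, 10, 0]
rot  : [-5, 10, 0, 0]
rot  : [-5, 0, 0, 10]
swap : [-5, 0, 10, 0]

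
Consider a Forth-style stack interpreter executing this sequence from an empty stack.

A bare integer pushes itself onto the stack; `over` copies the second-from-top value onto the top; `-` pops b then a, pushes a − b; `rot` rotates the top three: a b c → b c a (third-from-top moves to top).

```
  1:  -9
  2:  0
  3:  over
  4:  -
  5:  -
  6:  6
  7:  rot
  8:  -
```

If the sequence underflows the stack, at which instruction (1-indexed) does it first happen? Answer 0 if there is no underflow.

-9   -> [-9]
0    -> [-9, 0]
over -> [-9, 0, -9]
-    -> [-9, 9]
-    -> [-18]
6    -> [-18, 6]
rot  — needs 3 operands, stack has 2 → underflow

7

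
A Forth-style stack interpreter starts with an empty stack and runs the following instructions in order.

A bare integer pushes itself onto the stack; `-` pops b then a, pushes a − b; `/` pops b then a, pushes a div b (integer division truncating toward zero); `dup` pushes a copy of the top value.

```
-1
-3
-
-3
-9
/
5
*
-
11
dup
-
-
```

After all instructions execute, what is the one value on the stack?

-1  -> [-1]
-3  -> [-1, -3]
-   -> [2]
-3  -> [2, -3]
-9  -> [2, -3, -9]
/   -> [2, 0]
5   -> [2, 0, 5]
*   -> [2, 0]
-   -> [2]
11  -> [2, 11]
dup -> [2, 11, 11]
-   -> [2, 0]
-   -> [2]

2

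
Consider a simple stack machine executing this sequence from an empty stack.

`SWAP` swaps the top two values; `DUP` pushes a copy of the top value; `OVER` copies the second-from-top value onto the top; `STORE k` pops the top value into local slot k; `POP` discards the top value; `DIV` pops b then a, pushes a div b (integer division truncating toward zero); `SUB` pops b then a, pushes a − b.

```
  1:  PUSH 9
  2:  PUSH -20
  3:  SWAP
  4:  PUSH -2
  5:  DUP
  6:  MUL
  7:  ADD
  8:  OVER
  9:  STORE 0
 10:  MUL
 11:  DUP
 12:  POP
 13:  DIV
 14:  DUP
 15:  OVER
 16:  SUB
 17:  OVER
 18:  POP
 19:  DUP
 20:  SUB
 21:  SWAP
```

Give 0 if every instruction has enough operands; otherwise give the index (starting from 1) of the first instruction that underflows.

13

PUSH 9   → [9]
PUSH -20 → [9, -20]
SWAP     → [-20, 9]
PUSH -2  → [-20, 9, -2]
DUP      → [-20, 9, -2, -2]
MUL      → [-20, 9, 4]
ADD      → [-20, 13]
OVER     → [-20, 13, -20]
STORE 0  → [-20, 13]
MUL      → [-260]
DUP      → [-260, -260]
POP      → [-260]
DIV  — needs 2 operands, stack has 1 → underflow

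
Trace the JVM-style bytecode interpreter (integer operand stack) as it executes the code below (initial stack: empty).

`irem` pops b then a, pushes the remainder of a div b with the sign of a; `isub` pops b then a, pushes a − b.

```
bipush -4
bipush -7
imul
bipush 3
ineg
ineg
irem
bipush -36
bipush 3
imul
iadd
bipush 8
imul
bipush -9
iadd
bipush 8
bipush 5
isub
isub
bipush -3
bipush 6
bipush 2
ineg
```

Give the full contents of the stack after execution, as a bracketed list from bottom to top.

[-868, -3, 6, -2]

bipush -4  -> [-4]
bipush -7  -> [-4, -7]
imul       -> [28]
bipush 3   -> [28, 3]
ineg       -> [28, -3]
ineg       -> [28, 3]
irem       -> [1]
bipush -36 -> [1, -36]
bipush 3   -> [1, -36, 3]
imul       -> [1, -108]
iadd       -> [-107]
bipush 8   -> [-107, 8]
imul       -> [-856]
bipush -9  -> [-856, -9]
iadd       -> [-865]
bipush 8   -> [-865, 8]
bipush 5   -> [-865, 8, 5]
isub       -> [-865, 3]
isub       -> [-868]
bipush -3  -> [-868, -3]
bipush 6   -> [-868, -3, 6]
bipush 2   -> [-868, -3, 6, 2]
ineg       -> [-868, -3, 6, -2]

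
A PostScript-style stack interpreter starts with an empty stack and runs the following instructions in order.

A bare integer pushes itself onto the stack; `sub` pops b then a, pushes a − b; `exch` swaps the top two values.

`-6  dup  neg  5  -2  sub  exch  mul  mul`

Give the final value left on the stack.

-252

-6   : [-6]
dup  : [-6, -6]
neg  : [-6, 6]
5    : [-6, 6, 5]
-2   : [-6, 6, 5, -2]
sub  : [-6, 6, 7]
exch : [-6, 7, 6]
mul  : [-6, 42]
mul  : [-252]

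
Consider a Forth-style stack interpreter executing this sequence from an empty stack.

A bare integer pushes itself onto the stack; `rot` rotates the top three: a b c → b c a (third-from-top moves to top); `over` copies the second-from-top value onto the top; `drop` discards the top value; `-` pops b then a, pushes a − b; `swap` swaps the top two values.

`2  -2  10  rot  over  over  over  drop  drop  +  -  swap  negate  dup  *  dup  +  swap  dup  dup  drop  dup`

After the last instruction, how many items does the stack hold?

2      → [2]
-2     → [2, -2]
10     → [2, -2, 10]
rot    → [-2, 10, 2]
over   → [-2, 10, 2, 10]
over   → [-2, 10, 2, 10, 2]
over   → [-2, 10, 2, 10, 2, 10]
drop   → [-2, 10, 2, 10, 2]
drop   → [-2, 10, 2, 10]
+      → [-2, 10, 12]
-      → [-2, -2]
swap   → [-2, -2]
negate → [-2, 2]
dup    → [-2, 2, 2]
*      → [-2, 4]
dup    → [-2, 4, 4]
+      → [-2, 8]
swap   → [8, -2]
dup    → [8, -2, -2]
dup    → [8, -2, -2, -2]
drop   → [8, -2, -2]
dup    → [8, -2, -2, -2]

4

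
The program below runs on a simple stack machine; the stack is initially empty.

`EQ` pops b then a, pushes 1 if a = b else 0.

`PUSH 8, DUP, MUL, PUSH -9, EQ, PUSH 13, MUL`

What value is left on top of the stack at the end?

PUSH 8   8
DUP      8 8
MUL      64
PUSH -9  64 -9
EQ       0
PUSH 13  0 13
MUL      0

0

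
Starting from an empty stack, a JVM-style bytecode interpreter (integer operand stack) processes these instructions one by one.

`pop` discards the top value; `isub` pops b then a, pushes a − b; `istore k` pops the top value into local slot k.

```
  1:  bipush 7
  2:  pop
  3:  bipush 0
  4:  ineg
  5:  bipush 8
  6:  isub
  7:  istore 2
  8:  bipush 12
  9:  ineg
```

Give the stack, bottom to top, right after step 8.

[12]

bipush 7  -> 7
pop       -> (empty)
bipush 0  -> 0
ineg      -> 0
bipush 8  -> 0 8
isub      -> -8
istore 2  -> (empty)
bipush 12 -> 12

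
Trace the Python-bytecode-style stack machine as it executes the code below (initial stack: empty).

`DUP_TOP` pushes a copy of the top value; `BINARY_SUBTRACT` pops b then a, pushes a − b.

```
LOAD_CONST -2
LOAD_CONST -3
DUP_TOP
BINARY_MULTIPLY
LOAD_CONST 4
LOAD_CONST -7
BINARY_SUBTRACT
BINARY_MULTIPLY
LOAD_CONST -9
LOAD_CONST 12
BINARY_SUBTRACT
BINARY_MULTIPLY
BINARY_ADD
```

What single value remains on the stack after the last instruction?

LOAD_CONST -2   → -2
LOAD_CONST -3   → -2 -3
DUP_TOP         → -2 -3 -3
BINARY_MULTIPLY → -2 9
LOAD_CONST 4    → -2 9 4
LOAD_CONST -7   → -2 9 4 -7
BINARY_SUBTRACT → -2 9 11
BINARY_MULTIPLY → -2 99
LOAD_CONST -9   → -2 99 -9
LOAD_CONST 12   → -2 99 -9 12
BINARY_SUBTRACT → -2 99 -21
BINARY_MULTIPLY → -2 -2079
BINARY_ADD      → -2081

-2081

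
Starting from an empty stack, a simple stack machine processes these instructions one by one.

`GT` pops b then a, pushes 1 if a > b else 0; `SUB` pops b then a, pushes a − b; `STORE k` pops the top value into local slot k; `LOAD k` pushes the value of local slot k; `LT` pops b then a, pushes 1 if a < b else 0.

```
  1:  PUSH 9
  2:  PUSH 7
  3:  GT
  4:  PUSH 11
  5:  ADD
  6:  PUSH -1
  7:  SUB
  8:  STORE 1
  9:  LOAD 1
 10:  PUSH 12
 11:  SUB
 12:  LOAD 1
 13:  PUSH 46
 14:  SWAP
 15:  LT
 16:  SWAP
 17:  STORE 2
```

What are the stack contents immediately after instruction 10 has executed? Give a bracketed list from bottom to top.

PUSH 9   [9]
PUSH 7   [9, 7]
GT       [1]
PUSH 11  [1, 11]
ADD      [12]
PUSH -1  [12, -1]
SUB      [13]
STORE 1  []
LOAD 1   [13]
PUSH 12  [13, 12]

[13, 12]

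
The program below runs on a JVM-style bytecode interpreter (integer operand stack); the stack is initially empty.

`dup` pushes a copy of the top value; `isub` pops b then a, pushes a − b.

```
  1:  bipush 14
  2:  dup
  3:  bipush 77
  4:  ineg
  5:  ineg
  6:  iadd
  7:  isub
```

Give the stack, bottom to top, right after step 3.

bipush 14 → 14
dup       → 14 14
bipush 77 → 14 14 77

[14, 14, 77]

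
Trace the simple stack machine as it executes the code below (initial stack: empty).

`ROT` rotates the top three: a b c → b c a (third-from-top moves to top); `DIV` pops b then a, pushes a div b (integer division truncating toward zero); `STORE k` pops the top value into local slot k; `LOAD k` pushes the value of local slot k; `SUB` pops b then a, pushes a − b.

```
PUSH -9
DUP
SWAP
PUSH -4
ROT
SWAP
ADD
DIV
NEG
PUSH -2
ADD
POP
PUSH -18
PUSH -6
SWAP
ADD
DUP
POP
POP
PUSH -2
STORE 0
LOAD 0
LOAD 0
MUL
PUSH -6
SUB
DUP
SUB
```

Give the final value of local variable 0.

-2

PUSH -9   [-9]
DUP       [-9, -9]
SWAP      [-9, -9]
PUSH -4   [-9, -9, -4]
ROT       [-9, -4, -9]
SWAP      [-9, -9, -4]
ADD       [-9, -13]
DIV       [0]
NEG       [0]
PUSH -2   [0, -2]
ADD       [-2]
POP       []
PUSH -18  [-18]
PUSH -6   [-18, -6]
SWAP      [-6, -18]
ADD       [-24]
DUP       [-24, -24]
POP       [-24]
POP       []
PUSH -2   [-2]
STORE 0   []
LOAD 0    [-2]
LOAD 0    [-2, -2]
MUL       [4]
PUSH -6   [4, -6]
SUB       [10]
DUP       [10, 10]
SUB       [0]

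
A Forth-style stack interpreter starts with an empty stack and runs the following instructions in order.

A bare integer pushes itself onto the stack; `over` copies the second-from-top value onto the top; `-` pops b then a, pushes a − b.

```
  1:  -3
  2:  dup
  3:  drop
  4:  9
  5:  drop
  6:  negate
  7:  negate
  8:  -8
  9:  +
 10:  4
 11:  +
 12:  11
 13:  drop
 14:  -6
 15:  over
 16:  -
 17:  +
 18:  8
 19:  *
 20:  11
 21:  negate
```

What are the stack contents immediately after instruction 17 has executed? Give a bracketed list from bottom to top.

-3     : -3
dup    : -3 -3
drop   : -3
9      : -3 9
drop   : -3
negate : 3
negate : -3
-8     : -3 -8
+      : -11
4      : -11 4
+      : -7
11     : -7 11
drop   : -7
-6     : -7 -6
over   : -7 -6 -7
-      : -7 1
+      : -6

[-6]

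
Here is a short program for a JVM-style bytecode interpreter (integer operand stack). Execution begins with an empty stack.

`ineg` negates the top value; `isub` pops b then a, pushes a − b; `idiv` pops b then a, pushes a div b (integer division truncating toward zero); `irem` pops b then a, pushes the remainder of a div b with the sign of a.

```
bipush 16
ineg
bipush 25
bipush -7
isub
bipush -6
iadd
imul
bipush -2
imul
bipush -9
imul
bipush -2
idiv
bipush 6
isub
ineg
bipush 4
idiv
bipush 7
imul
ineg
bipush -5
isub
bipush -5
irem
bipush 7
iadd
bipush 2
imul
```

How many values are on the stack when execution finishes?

bipush 16 : 16
ineg      : -16
bipush 25 : -16 25
bipush -7 : -16 25 -7
isub      : -16 32
bipush -6 : -16 32 -6
iadd      : -16 26
imul      : -416
bipush -2 : -416 -2
imul      : 832
bipush -9 : 832 -9
imul      : -7488
bipush -2 : -7488 -2
idiv      : 3744
bipush 6  : 3744 6
isub      : 3738
ineg      : -3738
bipush 4  : -3738 4
idiv      : -934
bipush 7  : -934 7
imul      : -6538
ineg      : 6538
bipush -5 : 6538 -5
isub      : 6543
bipush -5 : 6543 -5
irem      : 3
bipush 7  : 3 7
iadd      : 10
bipush 2  : 10 2
imul      : 20

1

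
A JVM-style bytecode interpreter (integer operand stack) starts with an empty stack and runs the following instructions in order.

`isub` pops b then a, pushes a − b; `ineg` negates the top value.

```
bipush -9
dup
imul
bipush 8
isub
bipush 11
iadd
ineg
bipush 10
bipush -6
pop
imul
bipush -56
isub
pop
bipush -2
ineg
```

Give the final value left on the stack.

2

bipush -9   -9
dup         -9 -9
imul        81
bipush 8    81 8
isub        73
bipush 11   73 11
iadd        84
ineg        -84
bipush 10   -84 10
bipush -6   -84 10 -6
pop         -84 10
imul        -840
bipush -56  -840 -56
isub        -784
pop         (empty)
bipush -2   -2
ineg        2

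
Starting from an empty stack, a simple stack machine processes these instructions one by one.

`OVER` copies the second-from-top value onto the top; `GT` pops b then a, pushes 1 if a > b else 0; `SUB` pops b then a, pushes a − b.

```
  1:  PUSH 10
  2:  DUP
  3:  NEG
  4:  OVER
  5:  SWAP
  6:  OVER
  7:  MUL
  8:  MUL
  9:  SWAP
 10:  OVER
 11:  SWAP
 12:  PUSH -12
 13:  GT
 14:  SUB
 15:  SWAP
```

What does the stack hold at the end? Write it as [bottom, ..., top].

[-1001, -1000]

PUSH 10   [10]
DUP       [10, 10]
NEG       [10, -10]
OVER      [10, -10, 10]
SWAP      [10, 10, -10]
OVER      [10, 10, -10, 10]
MUL       [10, 10, -100]
MUL       [10, -1000]
SWAP      [-1000, 10]
OVER      [-1000, 10, -1000]
SWAP      [-1000, -1000, 10]
PUSH -12  [-1000, -1000, 10, -12]
GT        [-1000, -1000, 1]
SUB       [-1000, -1001]
SWAP      [-1001, -1000]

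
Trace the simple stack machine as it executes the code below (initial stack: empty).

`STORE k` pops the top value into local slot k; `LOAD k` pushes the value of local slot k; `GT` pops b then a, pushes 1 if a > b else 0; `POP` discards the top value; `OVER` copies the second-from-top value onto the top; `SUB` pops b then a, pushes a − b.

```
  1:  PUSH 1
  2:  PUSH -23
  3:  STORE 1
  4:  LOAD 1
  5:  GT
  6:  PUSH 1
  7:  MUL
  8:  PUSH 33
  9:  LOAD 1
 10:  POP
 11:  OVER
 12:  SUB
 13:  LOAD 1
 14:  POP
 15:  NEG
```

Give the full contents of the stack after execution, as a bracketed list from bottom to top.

[1, -32]

PUSH 1   : 1
PUSH -23 : 1 -23
STORE 1  : 1
LOAD 1   : 1 -23
GT       : 1
PUSH 1   : 1 1
MUL      : 1
PUSH 33  : 1 33
LOAD 1   : 1 33 -23
POP      : 1 33
OVER     : 1 33 1
SUB      : 1 32
LOAD 1   : 1 32 -23
POP      : 1 32
NEG      : 1 -32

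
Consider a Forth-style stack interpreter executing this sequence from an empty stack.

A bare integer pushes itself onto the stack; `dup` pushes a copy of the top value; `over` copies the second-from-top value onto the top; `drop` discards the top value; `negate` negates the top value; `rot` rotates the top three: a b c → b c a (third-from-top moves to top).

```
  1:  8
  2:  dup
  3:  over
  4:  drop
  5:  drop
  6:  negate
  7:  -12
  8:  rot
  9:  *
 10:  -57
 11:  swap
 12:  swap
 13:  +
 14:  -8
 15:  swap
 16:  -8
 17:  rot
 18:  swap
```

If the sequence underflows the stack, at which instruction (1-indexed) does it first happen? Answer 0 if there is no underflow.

8

8      : 8
dup    : 8 8
over   : 8 8 8
drop   : 8 8
drop   : 8
negate : -8
-12    : -8 -12
rot  — needs 3 operands, stack has 2 → underflow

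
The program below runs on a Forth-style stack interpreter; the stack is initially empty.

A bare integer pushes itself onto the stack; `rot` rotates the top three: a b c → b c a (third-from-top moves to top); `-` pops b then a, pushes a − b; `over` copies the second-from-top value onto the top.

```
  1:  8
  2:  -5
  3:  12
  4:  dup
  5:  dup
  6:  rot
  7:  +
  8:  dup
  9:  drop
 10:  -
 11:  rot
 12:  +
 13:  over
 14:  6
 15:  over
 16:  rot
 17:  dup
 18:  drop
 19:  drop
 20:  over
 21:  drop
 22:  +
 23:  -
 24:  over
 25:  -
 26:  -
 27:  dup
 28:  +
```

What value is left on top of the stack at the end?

-10

8    -> 8
-5   -> 8 -5
12   -> 8 -5 12
dup  -> 8 -5 12 12
dup  -> 8 -5 12 12 12
rot  -> 8 -5 12 12 12
+    -> 8 -5 12 24
dup  -> 8 -5 12 24 24
drop -> 8 -5 12 24
-    -> 8 -5 -12
rot  -> -5 -12 8
+    -> -5 -4
over -> -5 -4 -5
6    -> -5 -4 -5 6
over -> -5 -4 -5 6 -5
rot  -> -5 -4 6 -5 -5
dup  -> -5 -4 6 -5 -5 -5
drop -> -5 -4 6 -5 -5
drop -> -5 -4 6 -5
over -> -5 -4 6 -5 6
drop -> -5 -4 6 -5
+    -> -5 -4 1
-    -> -5 -5
over -> -5 -5 -5
-    -> -5 0
-    -> -5
dup  -> -5 -5
+    -> -10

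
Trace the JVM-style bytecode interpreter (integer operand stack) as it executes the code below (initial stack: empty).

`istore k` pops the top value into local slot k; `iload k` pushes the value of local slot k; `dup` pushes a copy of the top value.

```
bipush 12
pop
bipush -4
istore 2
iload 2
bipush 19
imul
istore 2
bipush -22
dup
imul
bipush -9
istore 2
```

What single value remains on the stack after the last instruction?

484

bipush 12   [12]
pop         []
bipush -4   [-4]
istore 2    []
iload 2     [-4]
bipush 19   [-4, 19]
imul        [-76]
istore 2    []
bipush -22  [-22]
dup         [-22, -22]
imul        [484]
bipush -9   [484, -9]
istore 2    [484]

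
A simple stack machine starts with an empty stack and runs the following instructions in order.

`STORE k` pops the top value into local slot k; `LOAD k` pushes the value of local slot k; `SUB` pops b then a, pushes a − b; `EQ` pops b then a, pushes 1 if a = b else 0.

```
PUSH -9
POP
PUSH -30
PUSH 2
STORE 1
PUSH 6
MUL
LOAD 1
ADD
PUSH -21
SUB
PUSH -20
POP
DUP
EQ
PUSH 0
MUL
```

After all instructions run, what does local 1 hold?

PUSH -9  : -9
POP      : (empty)
PUSH -30 : -30
PUSH 2   : -30 2
STORE 1  : -30
PUSH 6   : -30 6
MUL      : -180
LOAD 1   : -180 2
ADD      : -178
PUSH -21 : -178 -21
SUB      : -157
PUSH -20 : -157 -20
POP      : -157
DUP      : -157 -157
EQ       : 1
PUSH 0   : 1 0
MUL      : 0

2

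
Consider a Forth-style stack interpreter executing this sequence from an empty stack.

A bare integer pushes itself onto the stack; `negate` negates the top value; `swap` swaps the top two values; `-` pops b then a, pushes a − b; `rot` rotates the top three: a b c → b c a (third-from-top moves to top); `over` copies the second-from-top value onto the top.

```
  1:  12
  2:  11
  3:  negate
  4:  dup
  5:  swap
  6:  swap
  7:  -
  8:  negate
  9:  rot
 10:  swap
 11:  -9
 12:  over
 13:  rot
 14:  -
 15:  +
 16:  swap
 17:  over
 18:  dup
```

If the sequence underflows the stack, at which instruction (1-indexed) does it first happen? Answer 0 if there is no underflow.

12      12
11      12 11
negate  12 -11
dup     12 -11 -11
swap    12 -11 -11
swap    12 -11 -11
-       12 0
negate  12 0
rot  — needs 3 operands, stack has 2 → underflow

9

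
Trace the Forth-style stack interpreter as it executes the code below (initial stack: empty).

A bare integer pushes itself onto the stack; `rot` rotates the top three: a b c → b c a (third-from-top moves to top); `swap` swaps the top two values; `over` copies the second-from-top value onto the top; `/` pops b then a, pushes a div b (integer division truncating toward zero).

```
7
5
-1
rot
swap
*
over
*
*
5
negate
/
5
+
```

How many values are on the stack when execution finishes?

7      -> [7]
5      -> [7, 5]
-1     -> [7, 5, -1]
rot    -> [5, -1, 7]
swap   -> [5, 7, -1]
*      -> [5, -7]
over   -> [5, -7, 5]
*      -> [5, -35]
*      -> [-175]
5      -> [-175, 5]
negate -> [-175, -5]
/      -> [35]
5      -> [35, 5]
+      -> [40]

1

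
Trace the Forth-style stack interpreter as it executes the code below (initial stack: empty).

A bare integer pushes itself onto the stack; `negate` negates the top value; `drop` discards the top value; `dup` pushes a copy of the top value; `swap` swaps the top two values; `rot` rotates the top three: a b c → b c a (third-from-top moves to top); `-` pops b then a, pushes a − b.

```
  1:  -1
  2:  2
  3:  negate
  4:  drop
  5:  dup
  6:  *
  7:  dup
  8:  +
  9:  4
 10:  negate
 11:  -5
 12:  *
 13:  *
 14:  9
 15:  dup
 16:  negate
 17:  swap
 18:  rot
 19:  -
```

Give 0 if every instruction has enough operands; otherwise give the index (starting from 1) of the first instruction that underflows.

0

-1     : [-1]
2      : [-1, 2]
negate : [-1, -2]
drop   : [-1]
dup    : [-1, -1]
*      : [1]
dup    : [1, 1]
+      : [2]
4      : [2, 4]
negate : [2, -4]
-5     : [2, -4, -5]
*      : [2, 20]
*      : [40]
9      : [40, 9]
dup    : [40, 9, 9]
negate : [40, 9, -9]
swap   : [40, -9, 9]
rot    : [-9, 9, 40]
-      : [-9, -31]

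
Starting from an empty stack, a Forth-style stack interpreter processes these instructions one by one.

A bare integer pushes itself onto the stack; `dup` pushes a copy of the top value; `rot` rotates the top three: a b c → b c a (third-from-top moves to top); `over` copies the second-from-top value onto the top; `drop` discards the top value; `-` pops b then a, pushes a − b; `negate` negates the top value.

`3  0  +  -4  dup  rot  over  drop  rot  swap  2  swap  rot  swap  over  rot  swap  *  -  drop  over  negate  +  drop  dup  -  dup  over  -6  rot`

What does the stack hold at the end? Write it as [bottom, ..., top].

3      -> [3]
0      -> [3, 0]
+      -> [3]
-4     -> [3, -4]
dup    -> [3, -4, -4]
rot    -> [-4, -4, 3]
over   -> [-4, -4, 3, -4]
drop   -> [-4, -4, 3]
rot    -> [-4, 3, -4]
swap   -> [-4, -4, 3]
2      -> [-4, -4, 3, 2]
swap   -> [-4, -4, 2, 3]
rot    -> [-4, 2, 3, -4]
swap   -> [-4, 2, -4, 3]
over   -> [-4, 2, -4, 3, -4]
rot    -> [-4, 2, 3, -4, -4]
swap   -> [-4, 2, 3, -4, -4]
*      -> [-4, 2, 3, 16]
-      -> [-4, 2, -13]
drop   -> [-4, 2]
over   -> [-4, 2, -4]
negate -> [-4, 2, 4]
+      -> [-4, 6]
drop   -> [-4]
dup    -> [-4, -4]
-      -> [0]
dup    -> [0, 0]
over   -> [0, 0, 0]
-6     -> [0, 0, 0, -6]
rot    -> [0, 0, -6, 0]

[0, 0, -6, 0]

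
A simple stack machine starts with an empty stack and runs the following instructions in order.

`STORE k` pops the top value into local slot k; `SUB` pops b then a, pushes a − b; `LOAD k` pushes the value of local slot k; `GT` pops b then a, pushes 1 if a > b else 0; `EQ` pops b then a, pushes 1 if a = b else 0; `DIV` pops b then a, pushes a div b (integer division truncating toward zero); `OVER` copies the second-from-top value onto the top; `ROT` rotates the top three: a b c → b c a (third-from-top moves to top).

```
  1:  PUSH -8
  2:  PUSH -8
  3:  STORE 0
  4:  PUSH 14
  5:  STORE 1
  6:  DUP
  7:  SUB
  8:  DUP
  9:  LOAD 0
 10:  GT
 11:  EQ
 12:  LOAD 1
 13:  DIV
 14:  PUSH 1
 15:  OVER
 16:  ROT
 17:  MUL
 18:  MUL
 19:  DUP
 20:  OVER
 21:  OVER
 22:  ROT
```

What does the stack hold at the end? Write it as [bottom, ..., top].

PUSH -8  -8
PUSH -8  -8 -8
STORE 0  -8
PUSH 14  -8 14
STORE 1  -8
DUP      -8 -8
SUB      0
DUP      0 0
LOAD 0   0 0 -8
GT       0 1
EQ       0
LOAD 1   0 14
DIV      0
PUSH 1   0 1
OVER     0 1 0
ROT      1 0 0
MUL      1 0
MUL      0
DUP      0 0
OVER     0 0 0
OVER     0 0 0 0
ROT      0 0 0 0

[0, 0, 0, 0]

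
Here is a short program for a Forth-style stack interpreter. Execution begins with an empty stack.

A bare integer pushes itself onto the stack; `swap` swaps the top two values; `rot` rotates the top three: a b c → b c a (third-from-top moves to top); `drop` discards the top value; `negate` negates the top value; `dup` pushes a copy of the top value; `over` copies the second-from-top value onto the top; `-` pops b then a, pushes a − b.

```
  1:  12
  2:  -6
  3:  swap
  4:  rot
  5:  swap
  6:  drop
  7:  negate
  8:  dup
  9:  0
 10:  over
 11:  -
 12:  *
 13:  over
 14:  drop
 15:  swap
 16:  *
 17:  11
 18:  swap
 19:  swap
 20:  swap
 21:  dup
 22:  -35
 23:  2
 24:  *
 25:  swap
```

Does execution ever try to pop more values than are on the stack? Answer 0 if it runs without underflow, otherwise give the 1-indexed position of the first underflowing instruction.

4

12    [12]
-6    [12, -6]
swap  [-6, 12]
rot  — needs 3 operands, stack has 2 → underflow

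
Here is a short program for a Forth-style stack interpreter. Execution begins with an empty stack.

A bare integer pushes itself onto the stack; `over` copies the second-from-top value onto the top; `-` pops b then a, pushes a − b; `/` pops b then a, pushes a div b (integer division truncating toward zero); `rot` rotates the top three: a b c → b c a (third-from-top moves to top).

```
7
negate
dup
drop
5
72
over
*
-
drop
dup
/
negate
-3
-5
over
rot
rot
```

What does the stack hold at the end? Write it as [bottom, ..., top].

7      : [7]
negate : [-7]
dup    : [-7, -7]
drop   : [-7]
5      : [-7, 5]
72     : [-7, 5, 72]
over   : [-7, 5, 72, 5]
*      : [-7, 5, 360]
-      : [-7, -355]
drop   : [-7]
dup    : [-7, -7]
/      : [1]
negate : [-1]
-3     : [-1, -3]
-5     : [-1, -3, -5]
over   : [-1, -3, -5, -3]
rot    : [-1, -5, -3, -3]
rot    : [-1, -3, -3, -5]

[-1, -3, -3, -5]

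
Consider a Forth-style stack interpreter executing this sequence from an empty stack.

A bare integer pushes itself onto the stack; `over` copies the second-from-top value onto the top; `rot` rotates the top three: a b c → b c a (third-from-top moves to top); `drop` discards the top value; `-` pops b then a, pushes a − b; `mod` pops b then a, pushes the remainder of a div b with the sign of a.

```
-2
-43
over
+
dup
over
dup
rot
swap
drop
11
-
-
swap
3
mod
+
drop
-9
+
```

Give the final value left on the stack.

-11

-2   : -2
-43  : -2 -43
over : -2 -43 -2
+    : -2 -45
dup  : -2 -45 -45
over : -2 -45 -45 -45
dup  : -2 -45 -45 -45 -45
rot  : -2 -45 -45 -45 -45
swap : -2 -45 -45 -45 -45
drop : -2 -45 -45 -45
11   : -2 -45 -45 -45 11
-    : -2 -45 -45 -56
-    : -2 -45 11
swap : -2 11 -45
3    : -2 11 -45 3
mod  : -2 11 0
+    : -2 11
drop : -2
-9   : -2 -9
+    : -11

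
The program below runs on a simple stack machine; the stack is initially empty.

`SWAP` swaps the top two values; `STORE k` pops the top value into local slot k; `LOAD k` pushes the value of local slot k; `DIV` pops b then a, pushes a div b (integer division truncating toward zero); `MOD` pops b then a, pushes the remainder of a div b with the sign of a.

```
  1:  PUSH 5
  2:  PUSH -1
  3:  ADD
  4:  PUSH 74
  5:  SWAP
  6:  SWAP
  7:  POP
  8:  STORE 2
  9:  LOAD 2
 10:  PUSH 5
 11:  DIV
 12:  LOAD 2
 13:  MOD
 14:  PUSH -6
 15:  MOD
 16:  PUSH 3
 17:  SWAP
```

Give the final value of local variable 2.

4

PUSH 5  -> [5]
PUSH -1 -> [5, -1]
ADD     -> [4]
PUSH 74 -> [4, 74]
SWAP    -> [74, 4]
SWAP    -> [4, 74]
POP     -> [4]
STORE 2 -> []
LOAD 2  -> [4]
PUSH 5  -> [4, 5]
DIV     -> [0]
LOAD 2  -> [0, 4]
MOD     -> [0]
PUSH -6 -> [0, -6]
MOD     -> [0]
PUSH 3  -> [0, 3]
SWAP    -> [3, 0]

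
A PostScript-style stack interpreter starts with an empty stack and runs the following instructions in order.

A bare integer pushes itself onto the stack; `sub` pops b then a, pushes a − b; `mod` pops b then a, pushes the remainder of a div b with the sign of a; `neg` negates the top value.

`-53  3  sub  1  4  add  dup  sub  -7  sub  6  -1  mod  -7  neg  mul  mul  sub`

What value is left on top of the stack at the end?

-53 -> [-53]
3   -> [-53, 3]
sub -> [-56]
1   -> [-56, 1]
4   -> [-56, 1, 4]
add -> [-56, 5]
dup -> [-56, 5, 5]
sub -> [-56, 0]
-7  -> [-56, 0, -7]
sub -> [-56, 7]
6   -> [-56, 7, 6]
-1  -> [-56, 7, 6, -1]
mod -> [-56, 7, 0]
-7  -> [-56, 7, 0, -7]
neg -> [-56, 7, 0, 7]
mul -> [-56, 7, 0]
mul -> [-56, 0]
sub -> [-56]

-56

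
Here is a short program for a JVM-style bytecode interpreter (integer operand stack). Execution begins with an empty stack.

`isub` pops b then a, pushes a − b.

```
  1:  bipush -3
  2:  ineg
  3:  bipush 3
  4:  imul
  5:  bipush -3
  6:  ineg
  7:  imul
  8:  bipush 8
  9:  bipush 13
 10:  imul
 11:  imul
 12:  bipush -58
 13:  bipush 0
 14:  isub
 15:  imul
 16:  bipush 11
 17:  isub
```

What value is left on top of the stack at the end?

-162875

bipush -3  -> -3
ineg       -> 3
bipush 3   -> 3 3
imul       -> 9
bipush -3  -> 9 -3
ineg       -> 9 3
imul       -> 27
bipush 8   -> 27 8
bipush 13  -> 27 8 13
imul       -> 27 104
imul       -> 2808
bipush -58 -> 2808 -58
bipush 0   -> 2808 -58 0
isub       -> 2808 -58
imul       -> -162864
bipush 11  -> -162864 11
isub       -> -162875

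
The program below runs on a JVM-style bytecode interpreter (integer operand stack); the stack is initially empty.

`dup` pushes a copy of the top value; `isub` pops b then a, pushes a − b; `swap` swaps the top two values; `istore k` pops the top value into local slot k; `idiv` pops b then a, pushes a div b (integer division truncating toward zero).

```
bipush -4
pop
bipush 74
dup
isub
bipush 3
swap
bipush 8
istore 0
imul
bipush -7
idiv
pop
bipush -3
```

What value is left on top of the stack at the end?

-3

bipush -4 → -4
pop       → (empty)
bipush 74 → 74
dup       → 74 74
isub      → 0
bipush 3  → 0 3
swap      → 3 0
bipush 8  → 3 0 8
istore 0  → 3 0
imul      → 0
bipush -7 → 0 -7
idiv      → 0
pop       → (empty)
bipush -3 → -3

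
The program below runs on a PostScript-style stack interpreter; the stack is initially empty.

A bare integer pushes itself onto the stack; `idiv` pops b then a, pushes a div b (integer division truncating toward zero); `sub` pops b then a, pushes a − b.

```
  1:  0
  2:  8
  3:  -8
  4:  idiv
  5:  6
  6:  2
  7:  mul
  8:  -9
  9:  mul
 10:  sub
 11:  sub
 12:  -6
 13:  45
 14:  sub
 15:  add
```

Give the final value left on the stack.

0    → 0
8    → 0 8
-8   → 0 8 -8
idiv → 0 -1
6    → 0 -1 6
2    → 0 -1 6 2
mul  → 0 -1 12
-9   → 0 -1 12 -9
mul  → 0 -1 -108
sub  → 0 107
sub  → -107
-6   → -107 -6
45   → -107 -6 45
sub  → -107 -51
add  → -158

-158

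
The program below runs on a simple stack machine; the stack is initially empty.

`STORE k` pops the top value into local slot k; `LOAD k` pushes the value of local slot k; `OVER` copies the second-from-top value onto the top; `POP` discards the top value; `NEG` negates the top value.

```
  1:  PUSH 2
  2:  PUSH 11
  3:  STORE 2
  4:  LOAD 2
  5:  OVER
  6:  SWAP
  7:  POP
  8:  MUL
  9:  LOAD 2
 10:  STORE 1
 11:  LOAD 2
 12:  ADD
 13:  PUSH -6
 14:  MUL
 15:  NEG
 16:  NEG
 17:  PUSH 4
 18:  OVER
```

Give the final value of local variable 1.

11

PUSH 2   2
PUSH 11  2 11
STORE 2  2
LOAD 2   2 11
OVER     2 11 2
SWAP     2 2 11
POP      2 2
MUL      4
LOAD 2   4 11
STORE 1  4
LOAD 2   4 11
ADD      15
PUSH -6  15 -6
MUL      -90
NEG      90
NEG      -90
PUSH 4   -90 4
OVER     -90 4 -90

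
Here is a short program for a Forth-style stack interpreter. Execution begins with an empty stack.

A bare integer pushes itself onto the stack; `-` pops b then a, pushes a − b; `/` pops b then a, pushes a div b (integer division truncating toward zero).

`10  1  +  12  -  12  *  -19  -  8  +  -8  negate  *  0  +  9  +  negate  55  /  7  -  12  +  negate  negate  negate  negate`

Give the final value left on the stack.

3

10     → [10]
1      → [10, 1]
+      → [11]
12     → [11, 12]
-      → [-1]
12     → [-1, 12]
*      → [-12]
-19    → [-12, -19]
-      → [7]
8      → [7, 8]
+      → [15]
-8     → [15, -8]
negate → [15, 8]
*      → [120]
0      → [120, 0]
+      → [120]
9      → [120, 9]
+      → [129]
negate → [-129]
55     → [-129, 55]
/      → [-2]
7      → [-2, 7]
-      → [-9]
12     → [-9, 12]
+      → [3]
negate → [-3]
negate → [3]
negate → [-3]
negate → [3]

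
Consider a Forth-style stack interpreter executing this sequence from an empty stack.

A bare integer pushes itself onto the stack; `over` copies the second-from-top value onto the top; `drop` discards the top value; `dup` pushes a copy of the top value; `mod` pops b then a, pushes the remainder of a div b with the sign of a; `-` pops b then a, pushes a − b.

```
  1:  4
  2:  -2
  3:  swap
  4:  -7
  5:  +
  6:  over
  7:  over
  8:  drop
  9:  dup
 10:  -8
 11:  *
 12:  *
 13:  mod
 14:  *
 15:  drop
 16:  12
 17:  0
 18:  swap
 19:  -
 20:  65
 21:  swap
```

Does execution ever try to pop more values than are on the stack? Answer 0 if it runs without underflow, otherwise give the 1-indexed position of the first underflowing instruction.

0

4     4
-2    4 -2
swap  -2 4
-7    -2 4 -7
+     -2 -3
over  -2 -3 -2
over  -2 -3 -2 -3
drop  -2 -3 -2
dup   -2 -3 -2 -2
-8    -2 -3 -2 -2 -8
*     -2 -3 -2 16
*     -2 -3 -32
mod   -2 -3
*     6
drop  (empty)
12    12
0     12 0
swap  0 12
-     -12
65    -12 65
swap  65 -12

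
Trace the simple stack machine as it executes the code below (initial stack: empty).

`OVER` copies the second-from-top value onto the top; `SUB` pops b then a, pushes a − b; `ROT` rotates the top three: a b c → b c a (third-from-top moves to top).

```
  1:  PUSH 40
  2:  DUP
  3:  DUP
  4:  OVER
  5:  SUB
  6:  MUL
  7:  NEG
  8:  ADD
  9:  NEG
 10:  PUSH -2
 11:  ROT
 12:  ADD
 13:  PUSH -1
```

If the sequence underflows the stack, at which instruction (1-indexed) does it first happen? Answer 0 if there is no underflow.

11

PUSH 40 -> 40
DUP     -> 40 40
DUP     -> 40 40 40
OVER    -> 40 40 40 40
SUB     -> 40 40 0
MUL     -> 40 0
NEG     -> 40 0
ADD     -> 40
NEG     -> -40
PUSH -2 -> -40 -2
ROT  — needs 3 operands, stack has 2 → underflow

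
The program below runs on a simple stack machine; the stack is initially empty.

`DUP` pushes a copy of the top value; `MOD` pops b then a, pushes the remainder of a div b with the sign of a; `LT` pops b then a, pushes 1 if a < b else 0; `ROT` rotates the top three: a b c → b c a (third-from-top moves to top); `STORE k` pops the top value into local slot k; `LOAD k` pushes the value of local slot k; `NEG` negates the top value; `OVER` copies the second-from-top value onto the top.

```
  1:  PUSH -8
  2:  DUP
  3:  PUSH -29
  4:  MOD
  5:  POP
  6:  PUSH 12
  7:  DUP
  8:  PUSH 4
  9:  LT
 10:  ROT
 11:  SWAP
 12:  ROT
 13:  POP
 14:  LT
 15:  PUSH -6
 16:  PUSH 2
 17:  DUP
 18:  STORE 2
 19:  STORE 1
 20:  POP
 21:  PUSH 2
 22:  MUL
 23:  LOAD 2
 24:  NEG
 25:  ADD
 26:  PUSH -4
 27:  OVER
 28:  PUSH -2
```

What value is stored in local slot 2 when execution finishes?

2

PUSH -8  : [-8]
DUP      : [-8, -8]
PUSH -29 : [-8, -8, -29]
MOD      : [-8, -8]
POP      : [-8]
PUSH 12  : [-8, 12]
DUP      : [-8, 12, 12]
PUSH 4   : [-8, 12, 12, 4]
LT       : [-8, 12, 0]
ROT      : [12, 0, -8]
SWAP     : [12, -8, 0]
ROT      : [-8, 0, 12]
POP      : [-8, 0]
LT       : [1]
PUSH -6  : [1, -6]
PUSH 2   : [1, -6, 2]
DUP      : [1, -6, 2, 2]
STORE 2  : [1, -6, 2]
STORE 1  : [1, -6]
POP      : [1]
PUSH 2   : [1, 2]
MUL      : [2]
LOAD 2   : [2, 2]
NEG      : [2, -2]
ADD      : [0]
PUSH -4  : [0, -4]
OVER     : [0, -4, 0]
PUSH -2  : [0, -4, 0, -2]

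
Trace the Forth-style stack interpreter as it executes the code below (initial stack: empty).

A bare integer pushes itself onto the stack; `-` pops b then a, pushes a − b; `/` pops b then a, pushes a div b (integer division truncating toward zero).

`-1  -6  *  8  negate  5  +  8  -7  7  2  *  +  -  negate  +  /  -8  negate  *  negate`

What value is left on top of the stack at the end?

-1     → -1
-6     → -1 -6
*      → 6
8      → 6 8
negate → 6 -8
5      → 6 -8 5
+      → 6 -3
8      → 6 -3 8
-7     → 6 -3 8 -7
7      → 6 -3 8 -7 7
2      → 6 -3 8 -7 7 2
*      → 6 -3 8 -7 14
+      → 6 -3 8 7
-      → 6 -3 1
negate → 6 -3 -1
+      → 6 -4
/      → -1
-8     → -1 -8
negate → -1 8
*      → -8
negate → 8

8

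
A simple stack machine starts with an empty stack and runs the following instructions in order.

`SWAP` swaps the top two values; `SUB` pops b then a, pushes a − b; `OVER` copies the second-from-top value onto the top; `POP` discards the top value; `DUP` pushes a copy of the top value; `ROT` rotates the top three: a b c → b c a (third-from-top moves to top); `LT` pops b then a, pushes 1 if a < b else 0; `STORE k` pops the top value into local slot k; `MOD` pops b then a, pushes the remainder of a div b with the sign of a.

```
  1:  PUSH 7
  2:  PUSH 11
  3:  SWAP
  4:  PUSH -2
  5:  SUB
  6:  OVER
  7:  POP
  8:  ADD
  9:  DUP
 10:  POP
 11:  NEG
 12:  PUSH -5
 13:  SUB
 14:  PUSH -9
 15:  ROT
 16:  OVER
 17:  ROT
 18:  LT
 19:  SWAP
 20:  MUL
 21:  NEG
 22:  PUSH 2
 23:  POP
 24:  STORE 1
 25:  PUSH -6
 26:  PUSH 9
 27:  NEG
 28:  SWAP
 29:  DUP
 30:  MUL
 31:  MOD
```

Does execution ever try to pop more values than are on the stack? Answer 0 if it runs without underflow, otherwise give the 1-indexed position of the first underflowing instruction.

15

PUSH 7  -> [7]
PUSH 11 -> [7, 11]
SWAP    -> [11, 7]
PUSH -2 -> [11, 7, -2]
SUB     -> [11, 9]
OVER    -> [11, 9, 11]
POP     -> [11, 9]
ADD     -> [20]
DUP     -> [20, 20]
POP     -> [20]
NEG     -> [-20]
PUSH -5 -> [-20, -5]
SUB     -> [-15]
PUSH -9 -> [-15, -9]
ROT  — needs 3 operands, stack has 2 → underflow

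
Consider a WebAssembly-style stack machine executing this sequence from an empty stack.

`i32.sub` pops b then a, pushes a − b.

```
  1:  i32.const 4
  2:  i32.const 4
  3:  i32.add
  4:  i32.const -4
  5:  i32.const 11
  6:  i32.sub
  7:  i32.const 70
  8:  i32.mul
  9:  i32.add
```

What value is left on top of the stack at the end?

i32.const 4   [4]
i32.const 4   [4, 4]
i32.add       [8]
i32.const -4  [8, -4]
i32.const 11  [8, -4, 11]
i32.sub       [8, -15]
i32.const 70  [8, -15, 70]
i32.mul       [8, -1050]
i32.add       [-1042]

-1042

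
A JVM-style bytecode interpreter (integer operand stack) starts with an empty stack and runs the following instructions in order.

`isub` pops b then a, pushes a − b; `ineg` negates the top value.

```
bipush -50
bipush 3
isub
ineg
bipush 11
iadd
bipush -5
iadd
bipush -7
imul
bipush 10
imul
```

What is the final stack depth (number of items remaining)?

bipush -50 -> -50
bipush 3   -> -50 3
isub       -> -53
ineg       -> 53
bipush 11  -> 53 11
iadd       -> 64
bipush -5  -> 64 -5
iadd       -> 59
bipush -7  -> 59 -7
imul       -> -413
bipush 10  -> -413 10
imul       -> -4130

1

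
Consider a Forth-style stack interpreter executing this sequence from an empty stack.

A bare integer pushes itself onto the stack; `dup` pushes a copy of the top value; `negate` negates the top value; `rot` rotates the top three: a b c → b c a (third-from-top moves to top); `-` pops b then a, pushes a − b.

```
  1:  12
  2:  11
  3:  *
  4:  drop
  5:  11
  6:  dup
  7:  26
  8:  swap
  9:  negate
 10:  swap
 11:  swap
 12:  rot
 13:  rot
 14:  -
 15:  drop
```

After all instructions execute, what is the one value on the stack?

12     -> [12]
11     -> [12, 11]
*      -> [132]
drop   -> []
11     -> [11]
dup    -> [11, 11]
26     -> [11, 11, 26]
swap   -> [11, 26, 11]
negate -> [11, 26, -11]
swap   -> [11, -11, 26]
swap   -> [11, 26, -11]
rot    -> [26, -11, 11]
rot    -> [-11, 11, 26]
-      -> [-11, -15]
drop   -> [-11]

-11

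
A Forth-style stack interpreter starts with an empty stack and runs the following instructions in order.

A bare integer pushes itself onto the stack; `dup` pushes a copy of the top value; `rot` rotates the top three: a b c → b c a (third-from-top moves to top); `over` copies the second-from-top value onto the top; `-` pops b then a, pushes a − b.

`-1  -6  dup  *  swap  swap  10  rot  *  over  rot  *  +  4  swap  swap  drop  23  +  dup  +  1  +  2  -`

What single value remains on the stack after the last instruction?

2617

-1   → -1
-6   → -1 -6
dup  → -1 -6 -6
*    → -1 36
swap → 36 -1
swap → -1 36
10   → -1 36 10
rot  → 36 10 -1
*    → 36 -10
over → 36 -10 36
rot  → -10 36 36
*    → -10 1296
+    → 1286
4    → 1286 4
swap → 4 1286
swap → 1286 4
drop → 1286
23   → 1286 23
+    → 1309
dup  → 1309 1309
+    → 2618
1    → 2618 1
+    → 2619
2    → 2619 2
-    → 2617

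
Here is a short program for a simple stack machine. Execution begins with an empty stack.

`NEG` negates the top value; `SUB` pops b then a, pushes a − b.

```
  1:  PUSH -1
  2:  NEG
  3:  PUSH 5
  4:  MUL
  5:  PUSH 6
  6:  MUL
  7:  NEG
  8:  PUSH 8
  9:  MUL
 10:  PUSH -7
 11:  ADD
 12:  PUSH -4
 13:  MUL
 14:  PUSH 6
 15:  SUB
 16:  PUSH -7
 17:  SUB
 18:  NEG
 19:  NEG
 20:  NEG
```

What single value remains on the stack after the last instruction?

PUSH -1 → -1
NEG     → 1
PUSH 5  → 1 5
MUL     → 5
PUSH 6  → 5 6
MUL     → 30
NEG     → -30
PUSH 8  → -30 8
MUL     → -240
PUSH -7 → -240 -7
ADD     → -247
PUSH -4 → -247 -4
MUL     → 988
PUSH 6  → 988 6
SUB     → 982
PUSH -7 → 982 -7
SUB     → 989
NEG     → -989
NEG     → 989
NEG     → -989

-989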